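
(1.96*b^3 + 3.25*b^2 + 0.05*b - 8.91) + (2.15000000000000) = 1.96*b^3 + 3.25*b^2 + 0.05*b - 6.76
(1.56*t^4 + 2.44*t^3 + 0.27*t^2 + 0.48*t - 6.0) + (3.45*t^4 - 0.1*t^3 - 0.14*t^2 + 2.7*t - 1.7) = 5.01*t^4 + 2.34*t^3 + 0.13*t^2 + 3.18*t - 7.7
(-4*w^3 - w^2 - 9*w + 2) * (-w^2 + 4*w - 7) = 4*w^5 - 15*w^4 + 33*w^3 - 31*w^2 + 71*w - 14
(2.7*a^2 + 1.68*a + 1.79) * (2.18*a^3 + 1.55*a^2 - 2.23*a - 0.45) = 5.886*a^5 + 7.8474*a^4 + 0.485200000000001*a^3 - 2.1869*a^2 - 4.7477*a - 0.8055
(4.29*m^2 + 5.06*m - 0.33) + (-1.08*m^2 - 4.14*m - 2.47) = 3.21*m^2 + 0.92*m - 2.8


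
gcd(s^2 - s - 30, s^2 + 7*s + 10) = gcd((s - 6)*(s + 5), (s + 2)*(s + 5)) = s + 5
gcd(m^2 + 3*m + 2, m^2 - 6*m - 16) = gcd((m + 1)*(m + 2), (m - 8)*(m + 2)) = m + 2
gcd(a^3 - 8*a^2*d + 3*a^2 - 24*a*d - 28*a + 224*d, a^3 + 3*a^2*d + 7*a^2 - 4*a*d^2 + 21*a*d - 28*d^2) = a + 7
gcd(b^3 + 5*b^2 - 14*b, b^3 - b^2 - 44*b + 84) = b^2 + 5*b - 14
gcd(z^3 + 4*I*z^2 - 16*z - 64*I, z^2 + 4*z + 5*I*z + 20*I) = z + 4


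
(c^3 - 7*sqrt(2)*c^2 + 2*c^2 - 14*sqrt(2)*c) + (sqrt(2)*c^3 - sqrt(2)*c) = c^3 + sqrt(2)*c^3 - 7*sqrt(2)*c^2 + 2*c^2 - 15*sqrt(2)*c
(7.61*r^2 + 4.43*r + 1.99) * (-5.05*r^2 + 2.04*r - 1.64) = -38.4305*r^4 - 6.8471*r^3 - 13.4927*r^2 - 3.2056*r - 3.2636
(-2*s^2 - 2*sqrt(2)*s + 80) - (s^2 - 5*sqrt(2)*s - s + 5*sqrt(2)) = -3*s^2 + s + 3*sqrt(2)*s - 5*sqrt(2) + 80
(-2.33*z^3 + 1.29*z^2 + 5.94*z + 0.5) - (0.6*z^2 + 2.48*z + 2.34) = -2.33*z^3 + 0.69*z^2 + 3.46*z - 1.84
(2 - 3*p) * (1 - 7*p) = 21*p^2 - 17*p + 2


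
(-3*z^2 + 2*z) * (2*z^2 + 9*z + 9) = -6*z^4 - 23*z^3 - 9*z^2 + 18*z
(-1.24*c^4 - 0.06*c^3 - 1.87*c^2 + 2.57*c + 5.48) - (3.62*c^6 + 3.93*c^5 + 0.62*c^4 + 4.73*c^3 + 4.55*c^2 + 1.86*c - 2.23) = -3.62*c^6 - 3.93*c^5 - 1.86*c^4 - 4.79*c^3 - 6.42*c^2 + 0.71*c + 7.71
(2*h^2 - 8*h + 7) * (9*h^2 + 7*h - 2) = 18*h^4 - 58*h^3 + 3*h^2 + 65*h - 14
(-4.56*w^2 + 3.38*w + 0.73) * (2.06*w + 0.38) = -9.3936*w^3 + 5.23*w^2 + 2.7882*w + 0.2774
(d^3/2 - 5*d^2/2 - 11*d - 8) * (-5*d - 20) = -5*d^4/2 + 5*d^3/2 + 105*d^2 + 260*d + 160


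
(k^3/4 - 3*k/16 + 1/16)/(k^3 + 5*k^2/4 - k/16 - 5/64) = 4*(4*k^3 - 3*k + 1)/(64*k^3 + 80*k^2 - 4*k - 5)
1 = 1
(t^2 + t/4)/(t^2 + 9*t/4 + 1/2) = t/(t + 2)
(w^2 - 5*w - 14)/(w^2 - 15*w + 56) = (w + 2)/(w - 8)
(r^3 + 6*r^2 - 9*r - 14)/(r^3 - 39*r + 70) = (r + 1)/(r - 5)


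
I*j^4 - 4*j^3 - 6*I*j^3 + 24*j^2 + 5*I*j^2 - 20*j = j*(j - 5)*(j + 4*I)*(I*j - I)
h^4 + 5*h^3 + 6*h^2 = h^2*(h + 2)*(h + 3)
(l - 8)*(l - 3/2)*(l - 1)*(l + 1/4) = l^4 - 41*l^3/4 + 151*l^2/8 - 53*l/8 - 3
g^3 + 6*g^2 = g^2*(g + 6)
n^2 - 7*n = n*(n - 7)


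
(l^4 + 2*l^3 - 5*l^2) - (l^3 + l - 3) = l^4 + l^3 - 5*l^2 - l + 3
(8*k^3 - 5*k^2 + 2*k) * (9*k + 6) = 72*k^4 + 3*k^3 - 12*k^2 + 12*k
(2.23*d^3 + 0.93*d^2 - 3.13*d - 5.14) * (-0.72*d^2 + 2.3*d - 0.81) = -1.6056*d^5 + 4.4594*d^4 + 2.5863*d^3 - 4.2515*d^2 - 9.2867*d + 4.1634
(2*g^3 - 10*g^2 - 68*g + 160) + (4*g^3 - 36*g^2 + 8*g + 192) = 6*g^3 - 46*g^2 - 60*g + 352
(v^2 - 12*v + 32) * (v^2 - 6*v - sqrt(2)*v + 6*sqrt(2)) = v^4 - 18*v^3 - sqrt(2)*v^3 + 18*sqrt(2)*v^2 + 104*v^2 - 192*v - 104*sqrt(2)*v + 192*sqrt(2)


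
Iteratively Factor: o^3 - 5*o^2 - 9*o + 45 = (o + 3)*(o^2 - 8*o + 15) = (o - 3)*(o + 3)*(o - 5)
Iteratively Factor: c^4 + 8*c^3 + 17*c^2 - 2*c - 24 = (c + 4)*(c^3 + 4*c^2 + c - 6) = (c - 1)*(c + 4)*(c^2 + 5*c + 6) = (c - 1)*(c + 3)*(c + 4)*(c + 2)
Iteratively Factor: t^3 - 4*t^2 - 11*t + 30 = (t - 5)*(t^2 + t - 6) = (t - 5)*(t - 2)*(t + 3)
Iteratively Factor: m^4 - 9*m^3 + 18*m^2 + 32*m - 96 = (m - 4)*(m^3 - 5*m^2 - 2*m + 24) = (m - 4)*(m + 2)*(m^2 - 7*m + 12) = (m - 4)*(m - 3)*(m + 2)*(m - 4)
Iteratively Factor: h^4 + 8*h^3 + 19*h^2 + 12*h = (h)*(h^3 + 8*h^2 + 19*h + 12) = h*(h + 3)*(h^2 + 5*h + 4) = h*(h + 1)*(h + 3)*(h + 4)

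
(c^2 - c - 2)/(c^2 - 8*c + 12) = (c + 1)/(c - 6)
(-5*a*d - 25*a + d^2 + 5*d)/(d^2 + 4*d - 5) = (-5*a + d)/(d - 1)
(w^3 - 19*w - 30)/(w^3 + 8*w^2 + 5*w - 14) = (w^2 - 2*w - 15)/(w^2 + 6*w - 7)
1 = 1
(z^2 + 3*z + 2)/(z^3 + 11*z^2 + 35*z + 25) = (z + 2)/(z^2 + 10*z + 25)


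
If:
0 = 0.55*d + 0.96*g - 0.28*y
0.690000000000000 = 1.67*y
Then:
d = 0.210342950462711 - 1.74545454545455*g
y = 0.41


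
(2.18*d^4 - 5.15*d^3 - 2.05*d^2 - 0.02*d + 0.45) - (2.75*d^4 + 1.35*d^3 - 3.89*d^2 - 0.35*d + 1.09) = -0.57*d^4 - 6.5*d^3 + 1.84*d^2 + 0.33*d - 0.64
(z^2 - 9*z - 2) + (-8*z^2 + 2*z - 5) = -7*z^2 - 7*z - 7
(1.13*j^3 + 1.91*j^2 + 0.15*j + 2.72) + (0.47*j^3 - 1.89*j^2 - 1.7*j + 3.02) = 1.6*j^3 + 0.02*j^2 - 1.55*j + 5.74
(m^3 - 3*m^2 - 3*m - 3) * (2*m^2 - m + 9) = 2*m^5 - 7*m^4 + 6*m^3 - 30*m^2 - 24*m - 27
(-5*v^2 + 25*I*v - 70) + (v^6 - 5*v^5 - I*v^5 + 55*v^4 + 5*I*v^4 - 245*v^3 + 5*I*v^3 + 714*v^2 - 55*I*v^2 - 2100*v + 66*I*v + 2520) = v^6 - 5*v^5 - I*v^5 + 55*v^4 + 5*I*v^4 - 245*v^3 + 5*I*v^3 + 709*v^2 - 55*I*v^2 - 2100*v + 91*I*v + 2450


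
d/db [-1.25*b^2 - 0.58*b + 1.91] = -2.5*b - 0.58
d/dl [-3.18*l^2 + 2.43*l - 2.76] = 2.43 - 6.36*l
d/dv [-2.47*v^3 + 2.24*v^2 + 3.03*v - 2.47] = -7.41*v^2 + 4.48*v + 3.03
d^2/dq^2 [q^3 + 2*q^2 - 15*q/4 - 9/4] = 6*q + 4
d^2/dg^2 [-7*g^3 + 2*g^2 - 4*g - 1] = 4 - 42*g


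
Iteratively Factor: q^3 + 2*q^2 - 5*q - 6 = (q + 1)*(q^2 + q - 6) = (q + 1)*(q + 3)*(q - 2)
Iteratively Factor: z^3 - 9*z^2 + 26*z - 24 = (z - 3)*(z^2 - 6*z + 8) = (z - 3)*(z - 2)*(z - 4)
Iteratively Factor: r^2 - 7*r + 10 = (r - 5)*(r - 2)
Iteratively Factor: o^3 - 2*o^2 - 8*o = (o)*(o^2 - 2*o - 8) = o*(o - 4)*(o + 2)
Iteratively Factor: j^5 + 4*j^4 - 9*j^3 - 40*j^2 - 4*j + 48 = (j + 4)*(j^4 - 9*j^2 - 4*j + 12) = (j + 2)*(j + 4)*(j^3 - 2*j^2 - 5*j + 6) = (j - 1)*(j + 2)*(j + 4)*(j^2 - j - 6) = (j - 1)*(j + 2)^2*(j + 4)*(j - 3)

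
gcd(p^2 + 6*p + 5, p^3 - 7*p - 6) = p + 1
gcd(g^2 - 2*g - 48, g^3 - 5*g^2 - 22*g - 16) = g - 8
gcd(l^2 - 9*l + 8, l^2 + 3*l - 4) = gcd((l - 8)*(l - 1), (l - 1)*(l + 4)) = l - 1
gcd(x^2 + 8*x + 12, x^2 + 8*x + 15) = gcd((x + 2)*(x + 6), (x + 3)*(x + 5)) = 1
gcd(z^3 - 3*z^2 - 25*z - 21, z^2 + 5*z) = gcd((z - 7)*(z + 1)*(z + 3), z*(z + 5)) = 1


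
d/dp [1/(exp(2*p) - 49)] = -2*exp(2*p)/(exp(2*p) - 49)^2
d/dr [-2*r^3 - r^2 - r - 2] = -6*r^2 - 2*r - 1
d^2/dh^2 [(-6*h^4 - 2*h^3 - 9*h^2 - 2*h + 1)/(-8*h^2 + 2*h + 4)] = (96*h^6 - 72*h^5 - 126*h^4 + 182*h^3 + 324*h^2 + 84*h + 23)/(64*h^6 - 48*h^5 - 84*h^4 + 47*h^3 + 42*h^2 - 12*h - 8)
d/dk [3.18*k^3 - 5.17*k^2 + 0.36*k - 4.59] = 9.54*k^2 - 10.34*k + 0.36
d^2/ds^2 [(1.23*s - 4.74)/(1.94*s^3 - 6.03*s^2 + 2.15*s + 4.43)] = (27.775368*s^5 - 300.406284*s^4 + 966.378642*s^3 - 1279.577628*s^2 + 810.27063*s - 320.489862)/(7.301384*s^9 - 68.083524*s^8 + 235.895658*s^7 - 320.144763*s^6 - 49.507401*s^5 + 510.480516*s^4 - 220.441117*s^3 - 293.581416*s^2 + 126.580605*s + 86.938307)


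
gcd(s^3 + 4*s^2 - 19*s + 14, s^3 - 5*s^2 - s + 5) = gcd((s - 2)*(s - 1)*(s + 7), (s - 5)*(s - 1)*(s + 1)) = s - 1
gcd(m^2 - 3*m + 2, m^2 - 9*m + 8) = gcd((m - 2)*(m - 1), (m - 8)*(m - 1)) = m - 1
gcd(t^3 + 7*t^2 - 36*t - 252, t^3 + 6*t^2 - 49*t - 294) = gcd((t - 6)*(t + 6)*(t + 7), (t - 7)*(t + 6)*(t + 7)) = t^2 + 13*t + 42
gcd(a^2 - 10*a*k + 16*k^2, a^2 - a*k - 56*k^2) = a - 8*k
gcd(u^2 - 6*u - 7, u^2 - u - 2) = u + 1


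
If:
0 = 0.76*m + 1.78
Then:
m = -2.34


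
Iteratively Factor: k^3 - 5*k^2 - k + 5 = (k + 1)*(k^2 - 6*k + 5) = (k - 5)*(k + 1)*(k - 1)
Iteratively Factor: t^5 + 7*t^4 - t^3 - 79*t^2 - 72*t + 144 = (t + 3)*(t^4 + 4*t^3 - 13*t^2 - 40*t + 48) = (t - 3)*(t + 3)*(t^3 + 7*t^2 + 8*t - 16) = (t - 3)*(t + 3)*(t + 4)*(t^2 + 3*t - 4) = (t - 3)*(t - 1)*(t + 3)*(t + 4)*(t + 4)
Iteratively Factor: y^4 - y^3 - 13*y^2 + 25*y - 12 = (y - 1)*(y^3 - 13*y + 12) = (y - 1)^2*(y^2 + y - 12) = (y - 1)^2*(y + 4)*(y - 3)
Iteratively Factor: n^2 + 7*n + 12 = (n + 4)*(n + 3)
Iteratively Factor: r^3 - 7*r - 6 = (r - 3)*(r^2 + 3*r + 2) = (r - 3)*(r + 2)*(r + 1)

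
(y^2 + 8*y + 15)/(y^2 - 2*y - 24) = (y^2 + 8*y + 15)/(y^2 - 2*y - 24)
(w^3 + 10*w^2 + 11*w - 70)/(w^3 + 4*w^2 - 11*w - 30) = (w^2 + 5*w - 14)/(w^2 - w - 6)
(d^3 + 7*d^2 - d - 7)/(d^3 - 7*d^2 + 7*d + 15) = (d^2 + 6*d - 7)/(d^2 - 8*d + 15)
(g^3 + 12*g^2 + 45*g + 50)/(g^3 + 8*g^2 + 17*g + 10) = (g + 5)/(g + 1)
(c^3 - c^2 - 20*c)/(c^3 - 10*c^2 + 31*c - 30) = c*(c + 4)/(c^2 - 5*c + 6)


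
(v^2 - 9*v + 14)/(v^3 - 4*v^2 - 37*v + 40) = (v^2 - 9*v + 14)/(v^3 - 4*v^2 - 37*v + 40)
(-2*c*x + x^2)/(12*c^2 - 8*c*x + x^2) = x/(-6*c + x)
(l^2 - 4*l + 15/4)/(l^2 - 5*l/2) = (l - 3/2)/l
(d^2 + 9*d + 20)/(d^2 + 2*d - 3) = (d^2 + 9*d + 20)/(d^2 + 2*d - 3)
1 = 1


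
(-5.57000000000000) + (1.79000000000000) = -3.78000000000000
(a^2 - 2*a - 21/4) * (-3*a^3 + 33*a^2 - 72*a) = -3*a^5 + 39*a^4 - 489*a^3/4 - 117*a^2/4 + 378*a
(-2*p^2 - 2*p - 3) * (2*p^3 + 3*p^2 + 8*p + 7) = -4*p^5 - 10*p^4 - 28*p^3 - 39*p^2 - 38*p - 21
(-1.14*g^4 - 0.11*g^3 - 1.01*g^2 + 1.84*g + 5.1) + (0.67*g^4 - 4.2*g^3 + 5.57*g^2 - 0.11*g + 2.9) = -0.47*g^4 - 4.31*g^3 + 4.56*g^2 + 1.73*g + 8.0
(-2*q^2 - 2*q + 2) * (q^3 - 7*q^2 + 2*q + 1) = -2*q^5 + 12*q^4 + 12*q^3 - 20*q^2 + 2*q + 2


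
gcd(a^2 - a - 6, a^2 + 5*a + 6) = a + 2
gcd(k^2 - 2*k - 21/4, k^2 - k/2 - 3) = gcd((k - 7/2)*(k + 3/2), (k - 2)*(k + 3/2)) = k + 3/2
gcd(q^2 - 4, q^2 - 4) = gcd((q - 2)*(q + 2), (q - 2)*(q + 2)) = q^2 - 4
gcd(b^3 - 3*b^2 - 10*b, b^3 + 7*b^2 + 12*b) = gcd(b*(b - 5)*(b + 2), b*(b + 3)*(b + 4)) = b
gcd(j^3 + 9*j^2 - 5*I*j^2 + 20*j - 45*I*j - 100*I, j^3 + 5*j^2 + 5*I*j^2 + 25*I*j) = j + 5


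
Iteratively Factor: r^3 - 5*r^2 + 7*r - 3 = (r - 1)*(r^2 - 4*r + 3) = (r - 3)*(r - 1)*(r - 1)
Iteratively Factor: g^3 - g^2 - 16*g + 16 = (g - 4)*(g^2 + 3*g - 4) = (g - 4)*(g + 4)*(g - 1)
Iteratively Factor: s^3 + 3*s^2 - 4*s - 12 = (s + 3)*(s^2 - 4) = (s + 2)*(s + 3)*(s - 2)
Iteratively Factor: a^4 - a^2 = (a)*(a^3 - a) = a^2*(a^2 - 1) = a^2*(a - 1)*(a + 1)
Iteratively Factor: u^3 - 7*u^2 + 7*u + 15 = (u - 3)*(u^2 - 4*u - 5) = (u - 3)*(u + 1)*(u - 5)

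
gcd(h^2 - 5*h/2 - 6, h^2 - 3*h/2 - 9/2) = h + 3/2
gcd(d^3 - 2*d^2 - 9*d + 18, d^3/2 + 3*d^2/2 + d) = 1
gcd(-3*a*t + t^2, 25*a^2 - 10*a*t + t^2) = 1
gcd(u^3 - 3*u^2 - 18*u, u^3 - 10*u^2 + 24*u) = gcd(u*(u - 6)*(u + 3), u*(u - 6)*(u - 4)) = u^2 - 6*u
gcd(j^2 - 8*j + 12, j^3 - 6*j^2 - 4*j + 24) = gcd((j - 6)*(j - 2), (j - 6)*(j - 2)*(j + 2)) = j^2 - 8*j + 12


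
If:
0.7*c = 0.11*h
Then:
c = 0.157142857142857*h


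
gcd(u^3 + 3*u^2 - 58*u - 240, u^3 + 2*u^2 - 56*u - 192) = u^2 - 2*u - 48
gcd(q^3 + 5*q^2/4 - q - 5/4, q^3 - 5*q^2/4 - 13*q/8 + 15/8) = q^2 + q/4 - 5/4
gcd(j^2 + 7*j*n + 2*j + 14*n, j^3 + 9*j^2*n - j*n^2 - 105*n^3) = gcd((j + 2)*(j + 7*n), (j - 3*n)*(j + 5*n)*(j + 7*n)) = j + 7*n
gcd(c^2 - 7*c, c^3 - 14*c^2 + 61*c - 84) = c - 7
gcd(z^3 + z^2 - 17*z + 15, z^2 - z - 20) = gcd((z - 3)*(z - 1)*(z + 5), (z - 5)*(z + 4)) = 1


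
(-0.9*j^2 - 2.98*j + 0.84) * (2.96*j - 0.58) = -2.664*j^3 - 8.2988*j^2 + 4.2148*j - 0.4872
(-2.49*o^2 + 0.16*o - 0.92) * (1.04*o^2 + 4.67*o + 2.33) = -2.5896*o^4 - 11.4619*o^3 - 6.0113*o^2 - 3.9236*o - 2.1436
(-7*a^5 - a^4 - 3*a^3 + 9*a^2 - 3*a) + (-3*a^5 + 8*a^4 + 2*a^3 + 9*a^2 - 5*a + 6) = -10*a^5 + 7*a^4 - a^3 + 18*a^2 - 8*a + 6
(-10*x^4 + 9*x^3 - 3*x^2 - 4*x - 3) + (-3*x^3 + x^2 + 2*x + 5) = -10*x^4 + 6*x^3 - 2*x^2 - 2*x + 2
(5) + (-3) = 2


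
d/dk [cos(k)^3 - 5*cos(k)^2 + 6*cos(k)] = (-3*cos(k)^2 + 10*cos(k) - 6)*sin(k)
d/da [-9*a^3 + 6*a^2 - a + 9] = -27*a^2 + 12*a - 1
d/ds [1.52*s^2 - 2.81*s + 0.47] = 3.04*s - 2.81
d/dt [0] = 0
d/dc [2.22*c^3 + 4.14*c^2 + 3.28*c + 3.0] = 6.66*c^2 + 8.28*c + 3.28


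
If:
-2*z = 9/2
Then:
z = -9/4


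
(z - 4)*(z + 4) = z^2 - 16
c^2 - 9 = (c - 3)*(c + 3)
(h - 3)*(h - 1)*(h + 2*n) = h^3 + 2*h^2*n - 4*h^2 - 8*h*n + 3*h + 6*n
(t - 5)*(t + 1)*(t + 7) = t^3 + 3*t^2 - 33*t - 35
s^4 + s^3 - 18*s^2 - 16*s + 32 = (s - 4)*(s - 1)*(s + 2)*(s + 4)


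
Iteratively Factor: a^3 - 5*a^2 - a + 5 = (a + 1)*(a^2 - 6*a + 5) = (a - 1)*(a + 1)*(a - 5)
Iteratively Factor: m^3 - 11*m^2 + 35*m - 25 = (m - 5)*(m^2 - 6*m + 5) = (m - 5)*(m - 1)*(m - 5)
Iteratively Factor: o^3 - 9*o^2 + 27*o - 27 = (o - 3)*(o^2 - 6*o + 9) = (o - 3)^2*(o - 3)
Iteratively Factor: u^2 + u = (u + 1)*(u)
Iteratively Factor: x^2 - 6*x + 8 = (x - 2)*(x - 4)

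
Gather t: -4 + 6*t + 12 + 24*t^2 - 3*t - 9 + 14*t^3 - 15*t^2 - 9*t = 14*t^3 + 9*t^2 - 6*t - 1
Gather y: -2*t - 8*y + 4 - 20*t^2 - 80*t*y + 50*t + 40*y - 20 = -20*t^2 + 48*t + y*(32 - 80*t) - 16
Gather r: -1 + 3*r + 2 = 3*r + 1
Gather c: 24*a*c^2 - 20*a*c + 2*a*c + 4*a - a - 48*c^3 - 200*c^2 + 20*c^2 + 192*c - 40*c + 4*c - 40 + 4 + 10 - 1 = 3*a - 48*c^3 + c^2*(24*a - 180) + c*(156 - 18*a) - 27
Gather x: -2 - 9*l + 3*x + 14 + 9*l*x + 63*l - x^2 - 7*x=54*l - x^2 + x*(9*l - 4) + 12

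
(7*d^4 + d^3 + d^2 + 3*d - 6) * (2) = 14*d^4 + 2*d^3 + 2*d^2 + 6*d - 12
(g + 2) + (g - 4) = 2*g - 2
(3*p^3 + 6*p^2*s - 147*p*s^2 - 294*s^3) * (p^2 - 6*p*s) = 3*p^5 - 12*p^4*s - 183*p^3*s^2 + 588*p^2*s^3 + 1764*p*s^4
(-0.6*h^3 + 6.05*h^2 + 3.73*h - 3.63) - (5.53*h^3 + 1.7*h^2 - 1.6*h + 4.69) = -6.13*h^3 + 4.35*h^2 + 5.33*h - 8.32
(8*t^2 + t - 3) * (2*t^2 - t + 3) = 16*t^4 - 6*t^3 + 17*t^2 + 6*t - 9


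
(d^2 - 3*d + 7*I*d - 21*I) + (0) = d^2 - 3*d + 7*I*d - 21*I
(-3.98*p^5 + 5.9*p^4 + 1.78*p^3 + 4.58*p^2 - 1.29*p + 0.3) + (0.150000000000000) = -3.98*p^5 + 5.9*p^4 + 1.78*p^3 + 4.58*p^2 - 1.29*p + 0.45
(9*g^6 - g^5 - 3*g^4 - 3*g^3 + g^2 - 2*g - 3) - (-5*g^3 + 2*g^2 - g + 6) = 9*g^6 - g^5 - 3*g^4 + 2*g^3 - g^2 - g - 9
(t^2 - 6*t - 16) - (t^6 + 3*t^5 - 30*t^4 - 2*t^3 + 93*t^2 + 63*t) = -t^6 - 3*t^5 + 30*t^4 + 2*t^3 - 92*t^2 - 69*t - 16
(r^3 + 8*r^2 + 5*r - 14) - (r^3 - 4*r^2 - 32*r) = 12*r^2 + 37*r - 14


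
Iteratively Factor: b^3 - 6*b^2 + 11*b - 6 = (b - 1)*(b^2 - 5*b + 6) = (b - 3)*(b - 1)*(b - 2)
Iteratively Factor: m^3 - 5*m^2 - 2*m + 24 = (m - 3)*(m^2 - 2*m - 8) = (m - 3)*(m + 2)*(m - 4)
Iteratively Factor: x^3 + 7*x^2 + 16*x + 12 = (x + 2)*(x^2 + 5*x + 6) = (x + 2)*(x + 3)*(x + 2)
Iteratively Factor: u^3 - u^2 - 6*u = (u + 2)*(u^2 - 3*u) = (u - 3)*(u + 2)*(u)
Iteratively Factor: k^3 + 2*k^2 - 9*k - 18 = (k + 2)*(k^2 - 9) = (k + 2)*(k + 3)*(k - 3)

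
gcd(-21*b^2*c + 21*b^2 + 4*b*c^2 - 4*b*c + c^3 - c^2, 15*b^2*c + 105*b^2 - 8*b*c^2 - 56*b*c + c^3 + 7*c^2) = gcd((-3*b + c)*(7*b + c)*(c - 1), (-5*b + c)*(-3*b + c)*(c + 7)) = 3*b - c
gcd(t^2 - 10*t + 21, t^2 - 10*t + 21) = t^2 - 10*t + 21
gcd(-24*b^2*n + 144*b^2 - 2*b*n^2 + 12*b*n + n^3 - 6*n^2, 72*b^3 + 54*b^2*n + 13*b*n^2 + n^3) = 4*b + n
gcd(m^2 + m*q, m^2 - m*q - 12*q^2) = 1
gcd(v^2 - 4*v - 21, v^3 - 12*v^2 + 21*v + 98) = v - 7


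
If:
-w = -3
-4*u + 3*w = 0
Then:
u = 9/4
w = 3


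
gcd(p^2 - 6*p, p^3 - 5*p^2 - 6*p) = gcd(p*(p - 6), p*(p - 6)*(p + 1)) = p^2 - 6*p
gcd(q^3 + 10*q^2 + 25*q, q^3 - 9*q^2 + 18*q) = q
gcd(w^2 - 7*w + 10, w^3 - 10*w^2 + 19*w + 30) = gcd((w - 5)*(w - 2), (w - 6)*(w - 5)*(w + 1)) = w - 5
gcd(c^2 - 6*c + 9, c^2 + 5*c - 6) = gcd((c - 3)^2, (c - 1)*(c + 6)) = 1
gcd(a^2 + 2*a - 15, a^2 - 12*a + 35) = 1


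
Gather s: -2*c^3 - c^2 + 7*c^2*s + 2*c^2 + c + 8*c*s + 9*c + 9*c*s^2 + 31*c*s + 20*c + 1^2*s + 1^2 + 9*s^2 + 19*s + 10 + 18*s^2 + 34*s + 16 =-2*c^3 + c^2 + 30*c + s^2*(9*c + 27) + s*(7*c^2 + 39*c + 54) + 27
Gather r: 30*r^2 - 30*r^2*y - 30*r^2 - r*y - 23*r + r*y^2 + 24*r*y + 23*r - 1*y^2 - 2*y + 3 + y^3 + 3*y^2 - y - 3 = -30*r^2*y + r*(y^2 + 23*y) + y^3 + 2*y^2 - 3*y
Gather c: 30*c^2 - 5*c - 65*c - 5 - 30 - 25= 30*c^2 - 70*c - 60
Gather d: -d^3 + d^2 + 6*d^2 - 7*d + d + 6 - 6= -d^3 + 7*d^2 - 6*d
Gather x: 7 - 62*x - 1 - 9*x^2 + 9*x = -9*x^2 - 53*x + 6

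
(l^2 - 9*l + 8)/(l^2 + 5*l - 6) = (l - 8)/(l + 6)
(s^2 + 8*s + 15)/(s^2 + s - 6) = (s + 5)/(s - 2)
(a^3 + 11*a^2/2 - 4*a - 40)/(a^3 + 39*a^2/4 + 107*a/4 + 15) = 2*(2*a^2 + 3*a - 20)/(4*a^2 + 23*a + 15)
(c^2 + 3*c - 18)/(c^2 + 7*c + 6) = (c - 3)/(c + 1)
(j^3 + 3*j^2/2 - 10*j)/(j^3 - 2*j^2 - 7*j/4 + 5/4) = 2*j*(j + 4)/(2*j^2 + j - 1)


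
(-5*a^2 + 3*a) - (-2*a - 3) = -5*a^2 + 5*a + 3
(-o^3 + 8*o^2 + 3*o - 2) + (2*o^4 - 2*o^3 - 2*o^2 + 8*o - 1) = 2*o^4 - 3*o^3 + 6*o^2 + 11*o - 3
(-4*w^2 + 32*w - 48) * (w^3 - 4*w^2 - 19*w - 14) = -4*w^5 + 48*w^4 - 100*w^3 - 360*w^2 + 464*w + 672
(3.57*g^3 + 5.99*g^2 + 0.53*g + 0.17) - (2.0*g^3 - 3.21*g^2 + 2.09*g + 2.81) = 1.57*g^3 + 9.2*g^2 - 1.56*g - 2.64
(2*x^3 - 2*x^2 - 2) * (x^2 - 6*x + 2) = 2*x^5 - 14*x^4 + 16*x^3 - 6*x^2 + 12*x - 4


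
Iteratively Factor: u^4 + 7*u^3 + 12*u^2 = (u + 4)*(u^3 + 3*u^2) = u*(u + 4)*(u^2 + 3*u) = u^2*(u + 4)*(u + 3)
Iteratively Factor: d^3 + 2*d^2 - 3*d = (d)*(d^2 + 2*d - 3) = d*(d - 1)*(d + 3)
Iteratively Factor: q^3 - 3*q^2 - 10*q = (q + 2)*(q^2 - 5*q) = (q - 5)*(q + 2)*(q)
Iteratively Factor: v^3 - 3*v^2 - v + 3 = (v + 1)*(v^2 - 4*v + 3) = (v - 1)*(v + 1)*(v - 3)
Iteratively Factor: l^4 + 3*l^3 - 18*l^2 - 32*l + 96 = (l + 4)*(l^3 - l^2 - 14*l + 24) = (l - 3)*(l + 4)*(l^2 + 2*l - 8) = (l - 3)*(l + 4)^2*(l - 2)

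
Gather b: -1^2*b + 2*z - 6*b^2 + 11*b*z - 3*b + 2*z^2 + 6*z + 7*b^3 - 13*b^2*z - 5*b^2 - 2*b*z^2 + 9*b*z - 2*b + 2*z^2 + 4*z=7*b^3 + b^2*(-13*z - 11) + b*(-2*z^2 + 20*z - 6) + 4*z^2 + 12*z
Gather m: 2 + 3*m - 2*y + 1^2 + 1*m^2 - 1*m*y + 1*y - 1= m^2 + m*(3 - y) - y + 2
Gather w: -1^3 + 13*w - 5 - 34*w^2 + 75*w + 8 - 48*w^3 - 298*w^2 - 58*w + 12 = -48*w^3 - 332*w^2 + 30*w + 14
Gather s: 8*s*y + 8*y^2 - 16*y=8*s*y + 8*y^2 - 16*y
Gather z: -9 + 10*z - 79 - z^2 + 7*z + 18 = -z^2 + 17*z - 70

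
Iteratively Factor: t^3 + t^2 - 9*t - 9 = (t + 1)*(t^2 - 9) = (t + 1)*(t + 3)*(t - 3)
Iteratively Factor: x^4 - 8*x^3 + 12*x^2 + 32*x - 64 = (x - 2)*(x^3 - 6*x^2 + 32) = (x - 2)*(x + 2)*(x^2 - 8*x + 16) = (x - 4)*(x - 2)*(x + 2)*(x - 4)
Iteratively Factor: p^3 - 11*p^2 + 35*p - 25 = (p - 5)*(p^2 - 6*p + 5) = (p - 5)^2*(p - 1)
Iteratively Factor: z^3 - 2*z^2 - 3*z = (z + 1)*(z^2 - 3*z) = (z - 3)*(z + 1)*(z)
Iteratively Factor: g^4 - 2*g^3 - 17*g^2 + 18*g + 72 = (g + 3)*(g^3 - 5*g^2 - 2*g + 24) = (g - 4)*(g + 3)*(g^2 - g - 6) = (g - 4)*(g - 3)*(g + 3)*(g + 2)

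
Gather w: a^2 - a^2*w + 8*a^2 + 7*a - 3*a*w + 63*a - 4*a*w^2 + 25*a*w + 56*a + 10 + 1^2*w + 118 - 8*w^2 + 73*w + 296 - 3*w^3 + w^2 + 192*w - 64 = 9*a^2 + 126*a - 3*w^3 + w^2*(-4*a - 7) + w*(-a^2 + 22*a + 266) + 360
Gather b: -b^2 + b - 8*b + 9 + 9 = -b^2 - 7*b + 18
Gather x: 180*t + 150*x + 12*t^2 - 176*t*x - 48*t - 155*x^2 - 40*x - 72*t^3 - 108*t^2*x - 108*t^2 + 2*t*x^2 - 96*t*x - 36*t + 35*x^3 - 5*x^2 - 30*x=-72*t^3 - 96*t^2 + 96*t + 35*x^3 + x^2*(2*t - 160) + x*(-108*t^2 - 272*t + 80)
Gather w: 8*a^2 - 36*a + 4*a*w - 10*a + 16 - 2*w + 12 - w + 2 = 8*a^2 - 46*a + w*(4*a - 3) + 30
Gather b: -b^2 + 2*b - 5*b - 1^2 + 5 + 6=-b^2 - 3*b + 10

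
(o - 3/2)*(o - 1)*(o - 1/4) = o^3 - 11*o^2/4 + 17*o/8 - 3/8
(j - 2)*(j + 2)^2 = j^3 + 2*j^2 - 4*j - 8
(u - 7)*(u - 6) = u^2 - 13*u + 42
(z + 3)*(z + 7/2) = z^2 + 13*z/2 + 21/2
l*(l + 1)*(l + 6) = l^3 + 7*l^2 + 6*l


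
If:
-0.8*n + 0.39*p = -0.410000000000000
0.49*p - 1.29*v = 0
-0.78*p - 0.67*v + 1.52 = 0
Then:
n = 1.23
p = 1.47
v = 0.56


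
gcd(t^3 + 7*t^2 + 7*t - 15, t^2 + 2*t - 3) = t^2 + 2*t - 3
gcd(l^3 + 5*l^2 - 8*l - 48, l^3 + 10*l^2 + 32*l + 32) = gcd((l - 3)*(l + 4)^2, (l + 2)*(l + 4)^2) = l^2 + 8*l + 16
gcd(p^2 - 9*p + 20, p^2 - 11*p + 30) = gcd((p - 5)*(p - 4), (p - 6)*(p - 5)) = p - 5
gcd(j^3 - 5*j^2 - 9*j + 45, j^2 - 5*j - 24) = j + 3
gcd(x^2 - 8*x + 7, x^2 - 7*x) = x - 7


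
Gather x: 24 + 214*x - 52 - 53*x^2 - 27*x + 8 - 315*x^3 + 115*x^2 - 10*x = -315*x^3 + 62*x^2 + 177*x - 20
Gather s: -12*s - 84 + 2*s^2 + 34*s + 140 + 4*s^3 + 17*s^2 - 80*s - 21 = 4*s^3 + 19*s^2 - 58*s + 35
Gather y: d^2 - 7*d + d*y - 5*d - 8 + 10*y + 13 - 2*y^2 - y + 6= d^2 - 12*d - 2*y^2 + y*(d + 9) + 11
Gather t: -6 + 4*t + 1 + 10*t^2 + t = 10*t^2 + 5*t - 5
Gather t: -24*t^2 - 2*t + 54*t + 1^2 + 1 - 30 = -24*t^2 + 52*t - 28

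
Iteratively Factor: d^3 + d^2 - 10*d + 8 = (d - 2)*(d^2 + 3*d - 4) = (d - 2)*(d + 4)*(d - 1)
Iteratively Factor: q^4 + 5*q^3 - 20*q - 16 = (q + 2)*(q^3 + 3*q^2 - 6*q - 8) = (q + 1)*(q + 2)*(q^2 + 2*q - 8) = (q - 2)*(q + 1)*(q + 2)*(q + 4)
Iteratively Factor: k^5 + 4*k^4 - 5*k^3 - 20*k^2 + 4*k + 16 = (k - 2)*(k^4 + 6*k^3 + 7*k^2 - 6*k - 8) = (k - 2)*(k + 2)*(k^3 + 4*k^2 - k - 4) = (k - 2)*(k + 2)*(k + 4)*(k^2 - 1) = (k - 2)*(k - 1)*(k + 2)*(k + 4)*(k + 1)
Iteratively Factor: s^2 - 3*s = (s)*(s - 3)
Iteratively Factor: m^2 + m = (m)*(m + 1)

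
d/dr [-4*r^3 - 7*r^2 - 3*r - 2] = -12*r^2 - 14*r - 3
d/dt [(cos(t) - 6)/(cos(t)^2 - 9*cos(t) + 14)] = (cos(t)^2 - 12*cos(t) + 40)*sin(t)/(cos(t)^2 - 9*cos(t) + 14)^2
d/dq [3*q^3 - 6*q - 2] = 9*q^2 - 6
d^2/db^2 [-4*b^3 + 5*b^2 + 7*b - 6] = 10 - 24*b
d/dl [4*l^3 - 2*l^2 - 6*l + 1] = 12*l^2 - 4*l - 6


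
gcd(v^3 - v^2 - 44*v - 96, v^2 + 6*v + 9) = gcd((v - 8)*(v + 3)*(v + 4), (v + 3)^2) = v + 3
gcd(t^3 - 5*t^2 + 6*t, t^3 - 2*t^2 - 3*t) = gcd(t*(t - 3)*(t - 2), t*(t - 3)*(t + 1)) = t^2 - 3*t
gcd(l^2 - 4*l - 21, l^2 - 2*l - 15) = l + 3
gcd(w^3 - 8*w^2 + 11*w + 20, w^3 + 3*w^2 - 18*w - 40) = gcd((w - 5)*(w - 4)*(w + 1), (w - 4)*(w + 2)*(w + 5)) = w - 4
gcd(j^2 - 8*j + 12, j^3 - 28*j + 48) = j - 2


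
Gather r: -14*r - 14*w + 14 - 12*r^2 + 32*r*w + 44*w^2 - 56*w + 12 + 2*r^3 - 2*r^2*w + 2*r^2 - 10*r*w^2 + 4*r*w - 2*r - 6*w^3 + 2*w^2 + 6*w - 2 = 2*r^3 + r^2*(-2*w - 10) + r*(-10*w^2 + 36*w - 16) - 6*w^3 + 46*w^2 - 64*w + 24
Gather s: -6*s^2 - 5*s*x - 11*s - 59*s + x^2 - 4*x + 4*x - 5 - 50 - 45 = -6*s^2 + s*(-5*x - 70) + x^2 - 100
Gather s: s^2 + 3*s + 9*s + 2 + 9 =s^2 + 12*s + 11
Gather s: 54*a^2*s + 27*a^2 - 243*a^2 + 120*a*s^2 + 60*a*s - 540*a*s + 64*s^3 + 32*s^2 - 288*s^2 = -216*a^2 + 64*s^3 + s^2*(120*a - 256) + s*(54*a^2 - 480*a)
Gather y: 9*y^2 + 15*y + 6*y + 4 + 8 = 9*y^2 + 21*y + 12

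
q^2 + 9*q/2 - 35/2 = (q - 5/2)*(q + 7)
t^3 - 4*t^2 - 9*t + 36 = (t - 4)*(t - 3)*(t + 3)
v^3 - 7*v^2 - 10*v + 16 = (v - 8)*(v - 1)*(v + 2)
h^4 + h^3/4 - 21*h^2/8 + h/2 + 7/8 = (h - 1)^2*(h + 1/2)*(h + 7/4)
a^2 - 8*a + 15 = (a - 5)*(a - 3)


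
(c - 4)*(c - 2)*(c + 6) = c^3 - 28*c + 48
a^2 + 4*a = a*(a + 4)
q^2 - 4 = (q - 2)*(q + 2)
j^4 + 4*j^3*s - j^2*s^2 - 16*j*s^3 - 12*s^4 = (j - 2*s)*(j + s)*(j + 2*s)*(j + 3*s)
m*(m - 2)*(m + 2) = m^3 - 4*m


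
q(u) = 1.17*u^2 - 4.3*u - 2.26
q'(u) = 2.34*u - 4.3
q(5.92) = 13.29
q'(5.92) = 9.55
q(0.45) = -3.96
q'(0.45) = -3.25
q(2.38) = -5.87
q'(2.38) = 1.27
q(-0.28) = -0.96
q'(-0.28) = -4.96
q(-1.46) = 6.51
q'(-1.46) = -7.72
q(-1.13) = 4.09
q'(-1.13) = -6.94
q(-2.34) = 14.21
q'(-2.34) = -9.78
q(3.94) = -1.04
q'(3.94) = 4.92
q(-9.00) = 131.21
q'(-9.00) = -25.36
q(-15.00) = 325.49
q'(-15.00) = -39.40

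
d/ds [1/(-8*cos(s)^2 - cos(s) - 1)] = -(16*cos(s) + 1)*sin(s)/(8*cos(s)^2 + cos(s) + 1)^2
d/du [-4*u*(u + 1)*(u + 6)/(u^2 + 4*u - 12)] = 4*(-u^2 + 4*u + 2)/(u^2 - 4*u + 4)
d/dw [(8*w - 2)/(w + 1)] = 10/(w + 1)^2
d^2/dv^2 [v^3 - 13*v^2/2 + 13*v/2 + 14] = 6*v - 13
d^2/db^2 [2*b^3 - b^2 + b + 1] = 12*b - 2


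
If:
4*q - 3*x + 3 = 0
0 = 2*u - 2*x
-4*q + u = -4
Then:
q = 15/8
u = 7/2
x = 7/2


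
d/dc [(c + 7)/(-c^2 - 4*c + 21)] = 1/(c^2 - 6*c + 9)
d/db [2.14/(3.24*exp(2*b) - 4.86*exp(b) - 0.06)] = (10.4004 - 13.8672*exp(b))*exp(b)/(-3.24*exp(2*b) + 4.86*exp(b) + 0.06)^2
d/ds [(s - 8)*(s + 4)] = 2*s - 4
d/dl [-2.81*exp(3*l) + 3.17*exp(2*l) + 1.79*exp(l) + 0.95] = (-8.43*exp(2*l) + 6.34*exp(l) + 1.79)*exp(l)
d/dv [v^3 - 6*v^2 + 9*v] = 3*v^2 - 12*v + 9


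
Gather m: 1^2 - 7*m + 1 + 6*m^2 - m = 6*m^2 - 8*m + 2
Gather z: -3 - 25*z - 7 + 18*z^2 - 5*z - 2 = 18*z^2 - 30*z - 12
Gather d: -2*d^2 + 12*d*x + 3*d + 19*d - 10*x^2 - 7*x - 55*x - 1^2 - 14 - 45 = -2*d^2 + d*(12*x + 22) - 10*x^2 - 62*x - 60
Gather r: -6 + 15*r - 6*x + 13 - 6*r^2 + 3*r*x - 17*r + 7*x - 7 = -6*r^2 + r*(3*x - 2) + x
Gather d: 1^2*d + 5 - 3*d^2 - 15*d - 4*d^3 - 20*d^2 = -4*d^3 - 23*d^2 - 14*d + 5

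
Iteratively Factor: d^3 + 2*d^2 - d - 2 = (d + 2)*(d^2 - 1) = (d - 1)*(d + 2)*(d + 1)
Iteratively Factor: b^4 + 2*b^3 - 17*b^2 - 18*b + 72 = (b + 3)*(b^3 - b^2 - 14*b + 24) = (b - 2)*(b + 3)*(b^2 + b - 12) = (b - 3)*(b - 2)*(b + 3)*(b + 4)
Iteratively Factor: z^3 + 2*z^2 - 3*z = (z - 1)*(z^2 + 3*z) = z*(z - 1)*(z + 3)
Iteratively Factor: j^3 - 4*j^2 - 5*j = (j + 1)*(j^2 - 5*j) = j*(j + 1)*(j - 5)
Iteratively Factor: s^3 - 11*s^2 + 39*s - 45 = (s - 3)*(s^2 - 8*s + 15) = (s - 5)*(s - 3)*(s - 3)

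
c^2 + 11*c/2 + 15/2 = (c + 5/2)*(c + 3)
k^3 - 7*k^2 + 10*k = k*(k - 5)*(k - 2)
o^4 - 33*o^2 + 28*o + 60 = (o - 5)*(o - 2)*(o + 1)*(o + 6)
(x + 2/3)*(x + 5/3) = x^2 + 7*x/3 + 10/9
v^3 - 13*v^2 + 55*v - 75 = (v - 5)^2*(v - 3)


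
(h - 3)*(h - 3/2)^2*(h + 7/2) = h^4 - 5*h^3/2 - 39*h^2/4 + 261*h/8 - 189/8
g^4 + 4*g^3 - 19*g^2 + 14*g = g*(g - 2)*(g - 1)*(g + 7)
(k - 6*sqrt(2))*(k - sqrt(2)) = k^2 - 7*sqrt(2)*k + 12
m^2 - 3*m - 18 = (m - 6)*(m + 3)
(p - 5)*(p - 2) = p^2 - 7*p + 10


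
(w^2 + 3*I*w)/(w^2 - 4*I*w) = (w + 3*I)/(w - 4*I)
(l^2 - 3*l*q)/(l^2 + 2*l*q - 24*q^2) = l*(l - 3*q)/(l^2 + 2*l*q - 24*q^2)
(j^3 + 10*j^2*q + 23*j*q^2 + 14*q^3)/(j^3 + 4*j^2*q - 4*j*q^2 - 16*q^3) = (-j^2 - 8*j*q - 7*q^2)/(-j^2 - 2*j*q + 8*q^2)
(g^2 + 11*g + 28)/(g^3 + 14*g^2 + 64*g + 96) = (g + 7)/(g^2 + 10*g + 24)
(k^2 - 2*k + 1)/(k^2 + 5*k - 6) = (k - 1)/(k + 6)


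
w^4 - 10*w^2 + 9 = (w - 3)*(w - 1)*(w + 1)*(w + 3)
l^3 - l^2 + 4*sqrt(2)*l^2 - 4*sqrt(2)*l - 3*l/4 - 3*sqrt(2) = (l - 3/2)*(l + 1/2)*(l + 4*sqrt(2))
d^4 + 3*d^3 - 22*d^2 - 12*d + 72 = (d - 3)*(d - 2)*(d + 2)*(d + 6)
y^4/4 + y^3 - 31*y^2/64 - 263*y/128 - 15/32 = (y/4 + 1)*(y - 3/2)*(y + 1/4)*(y + 5/4)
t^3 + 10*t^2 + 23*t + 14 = (t + 1)*(t + 2)*(t + 7)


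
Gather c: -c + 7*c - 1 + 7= 6*c + 6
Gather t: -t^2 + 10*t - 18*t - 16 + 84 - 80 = -t^2 - 8*t - 12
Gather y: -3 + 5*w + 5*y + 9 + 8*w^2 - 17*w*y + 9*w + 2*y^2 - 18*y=8*w^2 + 14*w + 2*y^2 + y*(-17*w - 13) + 6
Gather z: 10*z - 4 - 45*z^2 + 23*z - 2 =-45*z^2 + 33*z - 6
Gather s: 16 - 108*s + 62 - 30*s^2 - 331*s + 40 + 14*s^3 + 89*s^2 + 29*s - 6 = 14*s^3 + 59*s^2 - 410*s + 112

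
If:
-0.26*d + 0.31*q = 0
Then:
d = 1.19230769230769*q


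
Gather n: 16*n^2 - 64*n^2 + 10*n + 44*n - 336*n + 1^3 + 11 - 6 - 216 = -48*n^2 - 282*n - 210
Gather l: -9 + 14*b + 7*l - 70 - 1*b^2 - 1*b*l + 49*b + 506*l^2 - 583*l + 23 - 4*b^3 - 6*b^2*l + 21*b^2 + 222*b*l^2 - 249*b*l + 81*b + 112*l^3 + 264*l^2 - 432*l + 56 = -4*b^3 + 20*b^2 + 144*b + 112*l^3 + l^2*(222*b + 770) + l*(-6*b^2 - 250*b - 1008)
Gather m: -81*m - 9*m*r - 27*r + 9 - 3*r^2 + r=m*(-9*r - 81) - 3*r^2 - 26*r + 9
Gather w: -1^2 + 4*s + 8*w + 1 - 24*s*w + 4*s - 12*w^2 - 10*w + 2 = 8*s - 12*w^2 + w*(-24*s - 2) + 2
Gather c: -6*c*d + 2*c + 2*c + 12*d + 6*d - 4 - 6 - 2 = c*(4 - 6*d) + 18*d - 12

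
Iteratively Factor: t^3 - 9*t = (t)*(t^2 - 9) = t*(t + 3)*(t - 3)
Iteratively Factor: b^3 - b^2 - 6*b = (b + 2)*(b^2 - 3*b) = b*(b + 2)*(b - 3)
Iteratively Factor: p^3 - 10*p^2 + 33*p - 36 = (p - 3)*(p^2 - 7*p + 12) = (p - 4)*(p - 3)*(p - 3)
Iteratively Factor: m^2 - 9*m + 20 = (m - 4)*(m - 5)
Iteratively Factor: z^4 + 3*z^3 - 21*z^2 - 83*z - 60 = (z + 4)*(z^3 - z^2 - 17*z - 15) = (z + 3)*(z + 4)*(z^2 - 4*z - 5) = (z + 1)*(z + 3)*(z + 4)*(z - 5)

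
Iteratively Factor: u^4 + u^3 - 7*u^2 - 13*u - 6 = (u + 2)*(u^3 - u^2 - 5*u - 3) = (u + 1)*(u + 2)*(u^2 - 2*u - 3) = (u + 1)^2*(u + 2)*(u - 3)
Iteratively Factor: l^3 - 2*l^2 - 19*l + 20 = (l - 5)*(l^2 + 3*l - 4) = (l - 5)*(l + 4)*(l - 1)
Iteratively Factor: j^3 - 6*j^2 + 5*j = (j - 1)*(j^2 - 5*j) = (j - 5)*(j - 1)*(j)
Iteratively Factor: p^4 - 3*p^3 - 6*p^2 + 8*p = (p - 4)*(p^3 + p^2 - 2*p) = p*(p - 4)*(p^2 + p - 2) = p*(p - 4)*(p + 2)*(p - 1)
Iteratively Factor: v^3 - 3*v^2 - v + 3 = (v + 1)*(v^2 - 4*v + 3) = (v - 1)*(v + 1)*(v - 3)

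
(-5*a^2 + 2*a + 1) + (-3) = -5*a^2 + 2*a - 2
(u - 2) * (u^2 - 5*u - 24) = u^3 - 7*u^2 - 14*u + 48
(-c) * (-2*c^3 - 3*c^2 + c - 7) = 2*c^4 + 3*c^3 - c^2 + 7*c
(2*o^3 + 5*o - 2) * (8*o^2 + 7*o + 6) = 16*o^5 + 14*o^4 + 52*o^3 + 19*o^2 + 16*o - 12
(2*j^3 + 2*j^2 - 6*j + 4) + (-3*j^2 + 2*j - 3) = 2*j^3 - j^2 - 4*j + 1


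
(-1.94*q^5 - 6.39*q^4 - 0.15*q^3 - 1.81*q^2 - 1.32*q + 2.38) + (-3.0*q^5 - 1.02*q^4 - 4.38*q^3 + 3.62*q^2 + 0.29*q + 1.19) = -4.94*q^5 - 7.41*q^4 - 4.53*q^3 + 1.81*q^2 - 1.03*q + 3.57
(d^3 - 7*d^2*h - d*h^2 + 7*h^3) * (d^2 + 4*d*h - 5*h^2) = d^5 - 3*d^4*h - 34*d^3*h^2 + 38*d^2*h^3 + 33*d*h^4 - 35*h^5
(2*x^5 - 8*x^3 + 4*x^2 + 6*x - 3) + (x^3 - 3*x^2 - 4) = 2*x^5 - 7*x^3 + x^2 + 6*x - 7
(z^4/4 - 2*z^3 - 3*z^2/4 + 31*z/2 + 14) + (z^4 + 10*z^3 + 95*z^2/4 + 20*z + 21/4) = 5*z^4/4 + 8*z^3 + 23*z^2 + 71*z/2 + 77/4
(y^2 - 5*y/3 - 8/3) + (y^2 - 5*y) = 2*y^2 - 20*y/3 - 8/3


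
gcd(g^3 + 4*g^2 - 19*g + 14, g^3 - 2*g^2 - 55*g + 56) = g^2 + 6*g - 7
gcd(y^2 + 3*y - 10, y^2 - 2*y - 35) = y + 5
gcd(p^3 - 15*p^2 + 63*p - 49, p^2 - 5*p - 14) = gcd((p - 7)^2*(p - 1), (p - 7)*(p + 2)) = p - 7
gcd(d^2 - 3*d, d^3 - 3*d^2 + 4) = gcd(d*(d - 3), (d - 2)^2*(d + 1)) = 1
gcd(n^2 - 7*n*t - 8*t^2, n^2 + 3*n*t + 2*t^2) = n + t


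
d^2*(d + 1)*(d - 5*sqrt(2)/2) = d^4 - 5*sqrt(2)*d^3/2 + d^3 - 5*sqrt(2)*d^2/2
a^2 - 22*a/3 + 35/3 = (a - 5)*(a - 7/3)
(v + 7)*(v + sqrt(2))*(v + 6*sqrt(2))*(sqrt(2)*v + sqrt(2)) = sqrt(2)*v^4 + 8*sqrt(2)*v^3 + 14*v^3 + 19*sqrt(2)*v^2 + 112*v^2 + 98*v + 96*sqrt(2)*v + 84*sqrt(2)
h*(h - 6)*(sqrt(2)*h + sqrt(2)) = sqrt(2)*h^3 - 5*sqrt(2)*h^2 - 6*sqrt(2)*h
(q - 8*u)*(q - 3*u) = q^2 - 11*q*u + 24*u^2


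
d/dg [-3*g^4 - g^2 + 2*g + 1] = -12*g^3 - 2*g + 2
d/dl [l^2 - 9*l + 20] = 2*l - 9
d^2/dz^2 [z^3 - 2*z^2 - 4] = 6*z - 4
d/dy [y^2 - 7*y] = 2*y - 7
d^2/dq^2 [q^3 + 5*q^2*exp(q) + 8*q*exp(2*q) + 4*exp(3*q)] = 5*q^2*exp(q) + 32*q*exp(2*q) + 20*q*exp(q) + 6*q + 36*exp(3*q) + 32*exp(2*q) + 10*exp(q)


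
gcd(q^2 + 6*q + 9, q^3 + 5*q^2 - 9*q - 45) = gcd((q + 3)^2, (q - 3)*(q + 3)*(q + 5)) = q + 3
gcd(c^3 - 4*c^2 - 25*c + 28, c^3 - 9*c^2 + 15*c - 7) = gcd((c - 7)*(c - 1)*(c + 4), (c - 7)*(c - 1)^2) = c^2 - 8*c + 7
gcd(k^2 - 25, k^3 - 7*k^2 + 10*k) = k - 5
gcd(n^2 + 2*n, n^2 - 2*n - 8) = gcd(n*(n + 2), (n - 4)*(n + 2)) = n + 2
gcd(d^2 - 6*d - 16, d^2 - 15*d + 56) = d - 8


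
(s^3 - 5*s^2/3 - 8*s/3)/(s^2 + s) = s - 8/3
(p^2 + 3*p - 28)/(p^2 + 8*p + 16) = (p^2 + 3*p - 28)/(p^2 + 8*p + 16)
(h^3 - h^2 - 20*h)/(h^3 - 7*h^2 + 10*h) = (h + 4)/(h - 2)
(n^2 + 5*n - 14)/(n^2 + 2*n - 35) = (n - 2)/(n - 5)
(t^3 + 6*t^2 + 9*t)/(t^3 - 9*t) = (t + 3)/(t - 3)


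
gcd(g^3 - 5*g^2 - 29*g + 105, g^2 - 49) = g - 7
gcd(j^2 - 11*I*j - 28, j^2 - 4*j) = 1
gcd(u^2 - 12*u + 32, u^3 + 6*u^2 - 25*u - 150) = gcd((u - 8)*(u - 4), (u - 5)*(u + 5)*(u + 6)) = 1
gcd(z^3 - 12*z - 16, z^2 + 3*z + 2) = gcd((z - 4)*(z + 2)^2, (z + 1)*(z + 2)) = z + 2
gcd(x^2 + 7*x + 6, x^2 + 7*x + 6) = x^2 + 7*x + 6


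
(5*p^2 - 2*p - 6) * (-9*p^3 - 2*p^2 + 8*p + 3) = -45*p^5 + 8*p^4 + 98*p^3 + 11*p^2 - 54*p - 18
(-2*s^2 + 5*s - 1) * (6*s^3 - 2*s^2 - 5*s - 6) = -12*s^5 + 34*s^4 - 6*s^3 - 11*s^2 - 25*s + 6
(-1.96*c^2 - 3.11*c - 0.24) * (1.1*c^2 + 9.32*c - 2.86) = -2.156*c^4 - 21.6882*c^3 - 23.6436*c^2 + 6.6578*c + 0.6864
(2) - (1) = 1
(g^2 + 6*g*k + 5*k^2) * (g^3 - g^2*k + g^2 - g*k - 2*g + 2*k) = g^5 + 5*g^4*k + g^4 - g^3*k^2 + 5*g^3*k - 2*g^3 - 5*g^2*k^3 - g^2*k^2 - 10*g^2*k - 5*g*k^3 + 2*g*k^2 + 10*k^3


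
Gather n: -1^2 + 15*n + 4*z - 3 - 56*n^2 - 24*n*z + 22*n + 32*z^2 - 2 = -56*n^2 + n*(37 - 24*z) + 32*z^2 + 4*z - 6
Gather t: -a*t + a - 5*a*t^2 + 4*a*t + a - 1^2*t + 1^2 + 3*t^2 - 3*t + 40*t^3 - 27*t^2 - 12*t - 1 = 2*a + 40*t^3 + t^2*(-5*a - 24) + t*(3*a - 16)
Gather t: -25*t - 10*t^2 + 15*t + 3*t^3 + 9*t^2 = 3*t^3 - t^2 - 10*t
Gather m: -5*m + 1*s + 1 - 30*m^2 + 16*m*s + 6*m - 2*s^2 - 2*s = -30*m^2 + m*(16*s + 1) - 2*s^2 - s + 1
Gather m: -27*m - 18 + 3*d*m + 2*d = 2*d + m*(3*d - 27) - 18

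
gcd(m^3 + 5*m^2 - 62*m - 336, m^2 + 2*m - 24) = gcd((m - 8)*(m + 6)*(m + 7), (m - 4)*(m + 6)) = m + 6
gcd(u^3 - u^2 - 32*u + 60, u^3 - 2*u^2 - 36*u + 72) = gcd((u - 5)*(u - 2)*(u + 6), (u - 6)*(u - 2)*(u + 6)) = u^2 + 4*u - 12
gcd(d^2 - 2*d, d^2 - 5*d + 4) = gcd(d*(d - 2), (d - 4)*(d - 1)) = 1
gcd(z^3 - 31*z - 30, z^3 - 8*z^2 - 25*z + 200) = z + 5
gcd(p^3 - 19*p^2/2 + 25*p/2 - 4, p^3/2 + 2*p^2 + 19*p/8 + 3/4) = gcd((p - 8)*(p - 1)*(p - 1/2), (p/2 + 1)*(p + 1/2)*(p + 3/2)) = 1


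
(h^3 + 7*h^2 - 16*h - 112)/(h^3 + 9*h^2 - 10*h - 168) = (h + 4)/(h + 6)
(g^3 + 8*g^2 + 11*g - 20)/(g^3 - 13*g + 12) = (g + 5)/(g - 3)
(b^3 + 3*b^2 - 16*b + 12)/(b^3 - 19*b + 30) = (b^2 + 5*b - 6)/(b^2 + 2*b - 15)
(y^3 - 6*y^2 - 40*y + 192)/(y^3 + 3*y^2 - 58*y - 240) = (y - 4)/(y + 5)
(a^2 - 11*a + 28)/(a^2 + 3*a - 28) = (a - 7)/(a + 7)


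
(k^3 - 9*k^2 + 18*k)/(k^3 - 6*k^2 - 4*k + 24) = k*(k - 3)/(k^2 - 4)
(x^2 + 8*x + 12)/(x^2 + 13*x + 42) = (x + 2)/(x + 7)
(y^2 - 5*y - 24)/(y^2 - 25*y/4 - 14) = 4*(y + 3)/(4*y + 7)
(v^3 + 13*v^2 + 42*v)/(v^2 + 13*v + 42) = v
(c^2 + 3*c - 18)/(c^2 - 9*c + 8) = (c^2 + 3*c - 18)/(c^2 - 9*c + 8)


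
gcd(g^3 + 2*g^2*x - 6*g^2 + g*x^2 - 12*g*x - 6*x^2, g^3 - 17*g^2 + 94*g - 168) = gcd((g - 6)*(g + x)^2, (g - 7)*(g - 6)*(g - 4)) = g - 6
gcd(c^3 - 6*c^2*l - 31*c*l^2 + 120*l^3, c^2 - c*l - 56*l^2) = c - 8*l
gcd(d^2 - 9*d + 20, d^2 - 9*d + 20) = d^2 - 9*d + 20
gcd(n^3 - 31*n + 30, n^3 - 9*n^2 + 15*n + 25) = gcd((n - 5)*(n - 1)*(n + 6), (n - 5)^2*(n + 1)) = n - 5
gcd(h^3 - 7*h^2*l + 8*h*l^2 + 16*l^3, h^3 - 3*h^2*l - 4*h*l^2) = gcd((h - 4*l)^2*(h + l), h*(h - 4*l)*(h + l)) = h^2 - 3*h*l - 4*l^2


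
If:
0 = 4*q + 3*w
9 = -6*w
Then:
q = 9/8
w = -3/2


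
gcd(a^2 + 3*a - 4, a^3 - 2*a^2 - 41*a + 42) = a - 1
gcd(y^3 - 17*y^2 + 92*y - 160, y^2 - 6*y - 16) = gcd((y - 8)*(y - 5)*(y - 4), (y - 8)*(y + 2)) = y - 8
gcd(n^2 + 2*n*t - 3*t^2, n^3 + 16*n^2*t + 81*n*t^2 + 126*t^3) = n + 3*t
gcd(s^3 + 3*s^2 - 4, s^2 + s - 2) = s^2 + s - 2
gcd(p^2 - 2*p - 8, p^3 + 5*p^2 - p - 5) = 1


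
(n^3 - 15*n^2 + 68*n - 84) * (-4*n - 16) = -4*n^4 + 44*n^3 - 32*n^2 - 752*n + 1344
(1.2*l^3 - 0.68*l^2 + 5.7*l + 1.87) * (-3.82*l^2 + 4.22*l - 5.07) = -4.584*l^5 + 7.6616*l^4 - 30.7276*l^3 + 20.3582*l^2 - 21.0076*l - 9.4809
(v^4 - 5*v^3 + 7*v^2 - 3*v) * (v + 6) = v^5 + v^4 - 23*v^3 + 39*v^2 - 18*v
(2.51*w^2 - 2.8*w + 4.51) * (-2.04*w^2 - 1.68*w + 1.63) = -5.1204*w^4 + 1.4952*w^3 - 0.405100000000001*w^2 - 12.1408*w + 7.3513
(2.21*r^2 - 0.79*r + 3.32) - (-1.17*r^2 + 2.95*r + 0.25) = 3.38*r^2 - 3.74*r + 3.07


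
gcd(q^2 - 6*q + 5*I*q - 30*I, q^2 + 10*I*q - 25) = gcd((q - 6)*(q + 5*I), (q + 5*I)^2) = q + 5*I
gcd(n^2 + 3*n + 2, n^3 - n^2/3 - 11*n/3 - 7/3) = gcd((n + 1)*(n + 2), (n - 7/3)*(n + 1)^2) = n + 1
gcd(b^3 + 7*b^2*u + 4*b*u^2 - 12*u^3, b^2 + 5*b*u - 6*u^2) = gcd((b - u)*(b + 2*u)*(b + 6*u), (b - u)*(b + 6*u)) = -b^2 - 5*b*u + 6*u^2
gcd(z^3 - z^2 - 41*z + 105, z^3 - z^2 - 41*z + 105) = z^3 - z^2 - 41*z + 105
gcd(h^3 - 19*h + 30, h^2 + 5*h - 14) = h - 2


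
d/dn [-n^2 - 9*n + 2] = -2*n - 9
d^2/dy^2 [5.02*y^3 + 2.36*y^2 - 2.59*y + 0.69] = 30.12*y + 4.72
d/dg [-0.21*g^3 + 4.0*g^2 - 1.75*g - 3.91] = -0.63*g^2 + 8.0*g - 1.75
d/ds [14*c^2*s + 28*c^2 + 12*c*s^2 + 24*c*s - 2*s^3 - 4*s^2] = 14*c^2 + 24*c*s + 24*c - 6*s^2 - 8*s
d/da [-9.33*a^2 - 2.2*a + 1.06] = -18.66*a - 2.2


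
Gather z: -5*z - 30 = -5*z - 30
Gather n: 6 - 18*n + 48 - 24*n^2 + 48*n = -24*n^2 + 30*n + 54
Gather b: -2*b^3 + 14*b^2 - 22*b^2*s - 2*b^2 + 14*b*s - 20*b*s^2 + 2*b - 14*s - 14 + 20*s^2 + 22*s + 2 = -2*b^3 + b^2*(12 - 22*s) + b*(-20*s^2 + 14*s + 2) + 20*s^2 + 8*s - 12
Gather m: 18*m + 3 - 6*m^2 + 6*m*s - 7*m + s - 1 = -6*m^2 + m*(6*s + 11) + s + 2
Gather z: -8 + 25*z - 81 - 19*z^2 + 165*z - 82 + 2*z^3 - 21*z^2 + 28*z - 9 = 2*z^3 - 40*z^2 + 218*z - 180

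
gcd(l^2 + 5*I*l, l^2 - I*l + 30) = l + 5*I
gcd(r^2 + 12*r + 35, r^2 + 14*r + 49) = r + 7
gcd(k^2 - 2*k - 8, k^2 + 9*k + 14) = k + 2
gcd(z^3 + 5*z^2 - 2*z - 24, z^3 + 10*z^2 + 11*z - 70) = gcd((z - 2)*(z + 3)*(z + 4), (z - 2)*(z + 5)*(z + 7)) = z - 2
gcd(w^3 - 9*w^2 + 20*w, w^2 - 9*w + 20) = w^2 - 9*w + 20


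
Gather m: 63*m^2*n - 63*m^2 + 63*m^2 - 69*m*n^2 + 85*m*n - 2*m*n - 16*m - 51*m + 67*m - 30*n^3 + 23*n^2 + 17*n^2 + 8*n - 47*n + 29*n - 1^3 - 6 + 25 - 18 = 63*m^2*n + m*(-69*n^2 + 83*n) - 30*n^3 + 40*n^2 - 10*n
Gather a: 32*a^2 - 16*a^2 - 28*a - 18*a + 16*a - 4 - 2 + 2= 16*a^2 - 30*a - 4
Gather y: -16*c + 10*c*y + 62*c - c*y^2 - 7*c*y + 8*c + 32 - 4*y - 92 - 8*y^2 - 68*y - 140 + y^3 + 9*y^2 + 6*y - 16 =54*c + y^3 + y^2*(1 - c) + y*(3*c - 66) - 216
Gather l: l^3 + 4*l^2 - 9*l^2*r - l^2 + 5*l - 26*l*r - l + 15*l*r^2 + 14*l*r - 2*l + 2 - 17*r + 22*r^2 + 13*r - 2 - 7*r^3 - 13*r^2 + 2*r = l^3 + l^2*(3 - 9*r) + l*(15*r^2 - 12*r + 2) - 7*r^3 + 9*r^2 - 2*r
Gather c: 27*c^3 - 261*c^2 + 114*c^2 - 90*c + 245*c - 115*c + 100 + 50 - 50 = 27*c^3 - 147*c^2 + 40*c + 100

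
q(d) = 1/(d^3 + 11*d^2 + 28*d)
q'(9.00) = 0.00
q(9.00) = 0.00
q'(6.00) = 0.00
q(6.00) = 0.00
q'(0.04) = -22.32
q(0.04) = 0.88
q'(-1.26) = -0.01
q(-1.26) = -0.05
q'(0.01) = -357.14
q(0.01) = 3.56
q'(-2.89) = 0.06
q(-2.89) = -0.08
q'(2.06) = -0.01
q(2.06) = 0.01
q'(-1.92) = 0.01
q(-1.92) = -0.05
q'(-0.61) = -0.09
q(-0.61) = -0.08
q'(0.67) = -0.08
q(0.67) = 0.04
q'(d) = (-3*d^2 - 22*d - 28)/(d^3 + 11*d^2 + 28*d)^2 = (-3*d^2 - 22*d - 28)/(d^2*(d^2 + 11*d + 28)^2)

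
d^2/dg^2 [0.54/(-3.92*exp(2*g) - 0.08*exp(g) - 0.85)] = (-0.54*(7.84*exp(g) + 0.08)*(15.68*exp(g) + 0.16)*exp(g) + (8.4672*exp(g) + 0.0432)*(3.92*exp(2*g) + 0.08*exp(g) + 0.85))*exp(g)/(3.92*exp(2*g) + 0.08*exp(g) + 0.85)^3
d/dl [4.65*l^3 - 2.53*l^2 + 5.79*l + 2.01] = 13.95*l^2 - 5.06*l + 5.79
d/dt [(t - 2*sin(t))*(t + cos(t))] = -(t - 2*sin(t))*(sin(t) - 1) - (t + cos(t))*(2*cos(t) - 1)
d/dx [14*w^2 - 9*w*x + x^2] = -9*w + 2*x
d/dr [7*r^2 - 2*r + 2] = 14*r - 2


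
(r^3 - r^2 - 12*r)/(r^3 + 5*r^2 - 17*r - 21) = r*(r^2 - r - 12)/(r^3 + 5*r^2 - 17*r - 21)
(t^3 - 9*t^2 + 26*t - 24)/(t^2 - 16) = (t^2 - 5*t + 6)/(t + 4)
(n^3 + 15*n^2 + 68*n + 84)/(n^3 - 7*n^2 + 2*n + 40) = (n^2 + 13*n + 42)/(n^2 - 9*n + 20)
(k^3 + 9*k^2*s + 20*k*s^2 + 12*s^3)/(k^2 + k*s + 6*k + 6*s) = (k^2 + 8*k*s + 12*s^2)/(k + 6)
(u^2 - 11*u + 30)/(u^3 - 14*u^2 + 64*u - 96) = (u - 5)/(u^2 - 8*u + 16)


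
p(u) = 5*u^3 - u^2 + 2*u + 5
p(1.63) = 27.26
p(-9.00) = -3739.00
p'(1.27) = 23.65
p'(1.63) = 38.59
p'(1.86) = 50.17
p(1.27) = 16.17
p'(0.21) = 2.24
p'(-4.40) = 301.20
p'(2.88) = 120.66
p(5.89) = 1003.77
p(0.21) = 5.42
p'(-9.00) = 1235.00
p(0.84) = 8.94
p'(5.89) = 510.60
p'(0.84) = 10.90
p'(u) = 15*u^2 - 2*u + 2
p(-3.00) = -145.00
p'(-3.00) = 143.00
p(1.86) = 37.43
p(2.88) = 121.90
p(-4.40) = -449.08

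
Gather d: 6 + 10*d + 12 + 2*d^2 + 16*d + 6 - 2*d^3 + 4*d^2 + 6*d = -2*d^3 + 6*d^2 + 32*d + 24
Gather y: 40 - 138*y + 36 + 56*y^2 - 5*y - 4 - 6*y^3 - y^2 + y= -6*y^3 + 55*y^2 - 142*y + 72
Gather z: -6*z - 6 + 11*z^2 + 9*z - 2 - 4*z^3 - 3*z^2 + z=-4*z^3 + 8*z^2 + 4*z - 8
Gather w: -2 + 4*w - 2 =4*w - 4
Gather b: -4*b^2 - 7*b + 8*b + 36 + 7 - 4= -4*b^2 + b + 39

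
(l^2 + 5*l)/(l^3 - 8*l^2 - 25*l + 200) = l/(l^2 - 13*l + 40)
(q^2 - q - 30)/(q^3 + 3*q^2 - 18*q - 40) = (q - 6)/(q^2 - 2*q - 8)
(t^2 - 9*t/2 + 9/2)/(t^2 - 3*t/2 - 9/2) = (2*t - 3)/(2*t + 3)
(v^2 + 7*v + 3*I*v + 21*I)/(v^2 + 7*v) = (v + 3*I)/v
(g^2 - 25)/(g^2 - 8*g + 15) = (g + 5)/(g - 3)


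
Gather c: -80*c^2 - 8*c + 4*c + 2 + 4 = -80*c^2 - 4*c + 6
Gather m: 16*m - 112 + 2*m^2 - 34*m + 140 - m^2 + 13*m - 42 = m^2 - 5*m - 14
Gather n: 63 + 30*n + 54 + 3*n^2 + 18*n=3*n^2 + 48*n + 117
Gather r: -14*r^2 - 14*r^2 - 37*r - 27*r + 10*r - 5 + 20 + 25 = -28*r^2 - 54*r + 40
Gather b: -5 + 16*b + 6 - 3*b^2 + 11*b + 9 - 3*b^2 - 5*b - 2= -6*b^2 + 22*b + 8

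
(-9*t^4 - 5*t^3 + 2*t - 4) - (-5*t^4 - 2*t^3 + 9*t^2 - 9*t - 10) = -4*t^4 - 3*t^3 - 9*t^2 + 11*t + 6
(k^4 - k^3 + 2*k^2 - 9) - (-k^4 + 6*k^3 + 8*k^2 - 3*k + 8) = 2*k^4 - 7*k^3 - 6*k^2 + 3*k - 17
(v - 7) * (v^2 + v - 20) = v^3 - 6*v^2 - 27*v + 140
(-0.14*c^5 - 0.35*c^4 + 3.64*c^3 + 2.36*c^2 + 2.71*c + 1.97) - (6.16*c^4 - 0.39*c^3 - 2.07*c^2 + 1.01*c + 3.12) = -0.14*c^5 - 6.51*c^4 + 4.03*c^3 + 4.43*c^2 + 1.7*c - 1.15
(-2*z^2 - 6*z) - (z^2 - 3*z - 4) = -3*z^2 - 3*z + 4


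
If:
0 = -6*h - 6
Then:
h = -1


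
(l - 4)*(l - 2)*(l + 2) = l^3 - 4*l^2 - 4*l + 16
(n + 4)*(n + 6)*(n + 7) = n^3 + 17*n^2 + 94*n + 168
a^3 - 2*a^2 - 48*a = a*(a - 8)*(a + 6)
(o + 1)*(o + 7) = o^2 + 8*o + 7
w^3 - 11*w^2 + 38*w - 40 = (w - 5)*(w - 4)*(w - 2)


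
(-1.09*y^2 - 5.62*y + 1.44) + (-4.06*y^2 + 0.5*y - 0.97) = -5.15*y^2 - 5.12*y + 0.47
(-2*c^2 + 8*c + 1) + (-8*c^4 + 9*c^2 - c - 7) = -8*c^4 + 7*c^2 + 7*c - 6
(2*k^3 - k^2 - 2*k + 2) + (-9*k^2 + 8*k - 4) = 2*k^3 - 10*k^2 + 6*k - 2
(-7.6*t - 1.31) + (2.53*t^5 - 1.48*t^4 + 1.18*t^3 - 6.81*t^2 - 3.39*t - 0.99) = 2.53*t^5 - 1.48*t^4 + 1.18*t^3 - 6.81*t^2 - 10.99*t - 2.3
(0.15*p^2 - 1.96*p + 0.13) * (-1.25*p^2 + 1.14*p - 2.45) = -0.1875*p^4 + 2.621*p^3 - 2.7644*p^2 + 4.9502*p - 0.3185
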